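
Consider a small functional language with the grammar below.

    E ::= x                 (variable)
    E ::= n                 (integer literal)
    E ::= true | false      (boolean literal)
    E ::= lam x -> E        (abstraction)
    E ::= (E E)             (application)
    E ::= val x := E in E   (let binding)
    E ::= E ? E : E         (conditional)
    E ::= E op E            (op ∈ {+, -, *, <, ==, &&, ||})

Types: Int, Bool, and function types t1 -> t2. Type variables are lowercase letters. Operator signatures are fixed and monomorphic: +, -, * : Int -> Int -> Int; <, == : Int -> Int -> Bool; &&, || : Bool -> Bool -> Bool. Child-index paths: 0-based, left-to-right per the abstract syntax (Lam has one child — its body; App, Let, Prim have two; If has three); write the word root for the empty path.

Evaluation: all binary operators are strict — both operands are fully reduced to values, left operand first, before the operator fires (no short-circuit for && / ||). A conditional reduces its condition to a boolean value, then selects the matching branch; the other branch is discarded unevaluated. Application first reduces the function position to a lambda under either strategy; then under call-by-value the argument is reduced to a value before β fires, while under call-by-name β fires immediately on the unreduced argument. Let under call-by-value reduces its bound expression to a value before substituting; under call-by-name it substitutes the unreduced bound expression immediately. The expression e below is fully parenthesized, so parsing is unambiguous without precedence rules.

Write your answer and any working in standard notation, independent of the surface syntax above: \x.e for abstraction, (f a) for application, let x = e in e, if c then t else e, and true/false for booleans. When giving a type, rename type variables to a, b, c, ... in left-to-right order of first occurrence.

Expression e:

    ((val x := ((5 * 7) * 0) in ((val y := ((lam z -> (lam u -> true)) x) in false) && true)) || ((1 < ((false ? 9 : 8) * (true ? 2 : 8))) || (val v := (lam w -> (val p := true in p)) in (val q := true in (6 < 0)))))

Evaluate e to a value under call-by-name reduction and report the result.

Answer: true

Trace:
step 0: ((let x = ((5 * 7) * 0) in ((let y = ((\z.(\u.true)) x) in false) && true)) || ((1 < ((if false then 9 else 8) * (if true then 2 else 8))) || (let v = (\w.(let p = true in p)) in (let q = true in (6 < 0)))))
step 1: [let@0] (((let y = ((\z.(\u.true)) ((5 * 7) * 0)) in false) && true) || ((1 < ((if false then 9 else 8) * (if true then 2 else 8))) || (let v = (\w.(let p = true in p)) in (let q = true in (6 < 0)))))
step 2: [let@0.0] ((false && true) || ((1 < ((if false then 9 else 8) * (if true then 2 else 8))) || (let v = (\w.(let p = true in p)) in (let q = true in (6 < 0)))))
step 3: [delta@0] (false || ((1 < ((if false then 9 else 8) * (if true then 2 else 8))) || (let v = (\w.(let p = true in p)) in (let q = true in (6 < 0)))))
step 4: [if@1.0.1.0] (false || ((1 < (8 * (if true then 2 else 8))) || (let v = (\w.(let p = true in p)) in (let q = true in (6 < 0)))))
step 5: [if@1.0.1.1] (false || ((1 < (8 * 2)) || (let v = (\w.(let p = true in p)) in (let q = true in (6 < 0)))))
step 6: [delta@1.0.1] (false || ((1 < 16) || (let v = (\w.(let p = true in p)) in (let q = true in (6 < 0)))))
step 7: [delta@1.0] (false || (true || (let v = (\w.(let p = true in p)) in (let q = true in (6 < 0)))))
step 8: [let@1.1] (false || (true || (let q = true in (6 < 0))))
step 9: [let@1.1] (false || (true || (6 < 0)))
step 10: [delta@1.1] (false || (true || false))
step 11: [delta@1] (false || true)
step 12: [delta@root] true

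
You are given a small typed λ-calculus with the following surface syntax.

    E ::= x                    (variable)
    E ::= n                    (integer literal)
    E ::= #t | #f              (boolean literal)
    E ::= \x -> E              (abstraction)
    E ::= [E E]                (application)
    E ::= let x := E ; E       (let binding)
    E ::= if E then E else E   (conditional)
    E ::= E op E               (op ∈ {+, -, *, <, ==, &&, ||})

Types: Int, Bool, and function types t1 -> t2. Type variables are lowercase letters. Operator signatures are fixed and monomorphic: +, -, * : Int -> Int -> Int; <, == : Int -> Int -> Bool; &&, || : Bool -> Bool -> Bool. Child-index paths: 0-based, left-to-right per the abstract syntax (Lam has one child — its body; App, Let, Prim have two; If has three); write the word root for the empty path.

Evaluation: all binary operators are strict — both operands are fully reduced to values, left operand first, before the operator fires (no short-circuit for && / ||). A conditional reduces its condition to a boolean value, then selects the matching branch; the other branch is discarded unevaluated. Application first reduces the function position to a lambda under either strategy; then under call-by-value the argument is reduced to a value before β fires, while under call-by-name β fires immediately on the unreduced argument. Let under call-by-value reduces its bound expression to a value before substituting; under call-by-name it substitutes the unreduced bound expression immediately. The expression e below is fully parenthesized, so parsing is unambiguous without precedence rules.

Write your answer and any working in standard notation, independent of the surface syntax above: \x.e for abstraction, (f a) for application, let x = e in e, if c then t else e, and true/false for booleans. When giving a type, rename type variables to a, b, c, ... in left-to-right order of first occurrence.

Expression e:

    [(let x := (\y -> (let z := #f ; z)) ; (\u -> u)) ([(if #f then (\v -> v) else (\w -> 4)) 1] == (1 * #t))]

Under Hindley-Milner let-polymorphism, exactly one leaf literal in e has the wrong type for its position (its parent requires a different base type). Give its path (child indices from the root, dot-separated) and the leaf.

Derivation:
let z : Bool
z : Bool
\y._ : a -> Bool
let x : forall. a -> Bool
u : b
\u._ : b -> b
  unify Bool ~ Bool
v : c
\v._ : c -> c
\w._ : d -> Int
  unify c -> c ~ d -> Int
  unify c ~ d
  unify d ~ Int
  unify Int -> Int ~ Int -> e
  unify Int ~ Int
  unify Int ~ e
_ _ : Int
  unify Int ~ Int
  unify Int ~ Int
  unify Bool ~ Int
  FAIL: mismatch Bool ~ Int

Answer: 1.1.1 : true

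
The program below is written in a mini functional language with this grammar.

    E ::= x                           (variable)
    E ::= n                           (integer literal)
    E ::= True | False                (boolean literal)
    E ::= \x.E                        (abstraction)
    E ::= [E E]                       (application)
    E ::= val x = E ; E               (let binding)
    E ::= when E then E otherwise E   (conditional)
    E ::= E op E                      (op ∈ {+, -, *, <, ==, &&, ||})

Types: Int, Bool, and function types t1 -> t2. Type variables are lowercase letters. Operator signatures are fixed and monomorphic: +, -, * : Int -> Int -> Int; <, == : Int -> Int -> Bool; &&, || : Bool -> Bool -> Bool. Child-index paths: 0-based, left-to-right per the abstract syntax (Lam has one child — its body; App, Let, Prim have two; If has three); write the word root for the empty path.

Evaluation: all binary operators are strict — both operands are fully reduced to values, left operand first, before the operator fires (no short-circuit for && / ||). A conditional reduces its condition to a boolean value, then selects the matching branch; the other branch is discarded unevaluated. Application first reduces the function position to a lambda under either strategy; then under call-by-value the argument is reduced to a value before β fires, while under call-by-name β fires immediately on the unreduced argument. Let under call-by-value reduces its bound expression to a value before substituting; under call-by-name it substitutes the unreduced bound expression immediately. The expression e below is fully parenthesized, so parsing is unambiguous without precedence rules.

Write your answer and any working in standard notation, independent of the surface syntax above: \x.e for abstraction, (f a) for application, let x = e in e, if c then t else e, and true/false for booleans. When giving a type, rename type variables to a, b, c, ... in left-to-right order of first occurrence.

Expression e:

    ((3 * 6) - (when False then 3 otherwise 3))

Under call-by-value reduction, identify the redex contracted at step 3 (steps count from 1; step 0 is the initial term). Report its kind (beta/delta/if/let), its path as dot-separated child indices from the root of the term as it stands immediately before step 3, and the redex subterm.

Answer: delta at root : (18 - 3)

Derivation:
step 0: ((3 * 6) - (if false then 3 else 3))
step 1: [delta@0] (18 - (if false then 3 else 3))
step 2: [if@1] (18 - 3)
step 3: [delta@root] 15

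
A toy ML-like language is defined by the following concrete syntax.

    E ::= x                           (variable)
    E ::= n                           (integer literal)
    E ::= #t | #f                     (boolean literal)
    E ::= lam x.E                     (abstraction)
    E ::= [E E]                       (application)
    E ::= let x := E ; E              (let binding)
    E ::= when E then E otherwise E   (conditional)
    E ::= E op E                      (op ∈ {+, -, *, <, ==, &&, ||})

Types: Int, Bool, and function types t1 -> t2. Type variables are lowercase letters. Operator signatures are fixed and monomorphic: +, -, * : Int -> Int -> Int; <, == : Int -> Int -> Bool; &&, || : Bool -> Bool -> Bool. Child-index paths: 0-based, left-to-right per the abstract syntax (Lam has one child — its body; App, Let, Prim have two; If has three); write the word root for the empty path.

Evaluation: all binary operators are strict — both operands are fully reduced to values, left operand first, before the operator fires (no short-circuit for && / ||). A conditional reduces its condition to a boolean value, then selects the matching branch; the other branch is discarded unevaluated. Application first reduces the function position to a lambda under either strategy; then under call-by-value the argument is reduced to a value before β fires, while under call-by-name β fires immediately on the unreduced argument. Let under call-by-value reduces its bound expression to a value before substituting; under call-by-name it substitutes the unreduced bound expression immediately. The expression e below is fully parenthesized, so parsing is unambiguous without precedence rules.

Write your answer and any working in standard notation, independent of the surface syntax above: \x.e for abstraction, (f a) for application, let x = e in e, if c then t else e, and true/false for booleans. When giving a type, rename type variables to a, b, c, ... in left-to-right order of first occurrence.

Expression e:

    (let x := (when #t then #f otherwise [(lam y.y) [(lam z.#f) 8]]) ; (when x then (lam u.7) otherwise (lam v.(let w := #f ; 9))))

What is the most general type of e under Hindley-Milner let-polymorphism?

Derivation:
  unify Bool ~ Bool
y : a
\y._ : a -> a
\z._ : b -> Bool
  unify b -> Bool ~ Int -> c
  unify b ~ Int
  unify Bool ~ c
_ _ : Bool
  unify a -> a ~ Bool -> d
  unify a ~ Bool
  unify Bool ~ d
_ _ : Bool
  unify Bool ~ Bool
let x : Bool
x : Bool
  unify Bool ~ Bool
\u._ : e -> Int
let w : Bool
\v._ : f -> Int
  unify e -> Int ~ f -> Int
  unify e ~ f
  unify Int ~ Int

Answer: a -> Int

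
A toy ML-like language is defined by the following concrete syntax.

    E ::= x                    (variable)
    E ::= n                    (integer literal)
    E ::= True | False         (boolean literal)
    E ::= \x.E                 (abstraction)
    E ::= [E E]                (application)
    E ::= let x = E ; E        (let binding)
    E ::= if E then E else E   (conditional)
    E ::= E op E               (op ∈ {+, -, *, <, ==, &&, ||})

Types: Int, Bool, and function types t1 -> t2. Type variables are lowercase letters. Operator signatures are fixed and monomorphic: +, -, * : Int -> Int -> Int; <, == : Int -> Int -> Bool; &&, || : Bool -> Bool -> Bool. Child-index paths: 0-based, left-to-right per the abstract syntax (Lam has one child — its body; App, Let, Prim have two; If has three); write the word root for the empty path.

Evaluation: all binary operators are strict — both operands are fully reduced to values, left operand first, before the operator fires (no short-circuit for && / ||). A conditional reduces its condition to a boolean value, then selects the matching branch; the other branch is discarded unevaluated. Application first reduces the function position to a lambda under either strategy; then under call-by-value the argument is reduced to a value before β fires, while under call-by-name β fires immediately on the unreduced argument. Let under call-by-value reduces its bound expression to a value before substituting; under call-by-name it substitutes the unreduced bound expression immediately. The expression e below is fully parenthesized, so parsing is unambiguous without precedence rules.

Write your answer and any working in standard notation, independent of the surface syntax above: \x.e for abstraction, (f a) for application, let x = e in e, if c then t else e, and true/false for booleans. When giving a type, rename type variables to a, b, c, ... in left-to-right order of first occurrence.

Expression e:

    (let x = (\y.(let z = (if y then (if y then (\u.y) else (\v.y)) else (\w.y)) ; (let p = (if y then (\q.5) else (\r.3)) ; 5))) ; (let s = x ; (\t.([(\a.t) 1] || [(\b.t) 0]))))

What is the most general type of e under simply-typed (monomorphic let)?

Answer: Bool -> Bool

Derivation:
y : a
  unify a ~ Bool
y : Bool
  unify Bool ~ Bool
y : Bool
\u._ : b -> Bool
y : Bool
\v._ : c -> Bool
  unify b -> Bool ~ c -> Bool
  unify b ~ c
  unify Bool ~ Bool
y : Bool
\w._ : d -> Bool
  unify c -> Bool ~ d -> Bool
  unify c ~ d
  unify Bool ~ Bool
let z : d -> Bool
y : Bool
  unify Bool ~ Bool
\q._ : e -> Int
\r._ : f -> Int
  unify e -> Int ~ f -> Int
  unify e ~ f
  unify Int ~ Int
let p : f -> Int
\y._ : Bool -> Int
let x : Bool -> Int
x : Bool -> Int
let s : Bool -> Int
t : g
\a._ : h -> g
  unify h -> g ~ Int -> i
  unify h ~ Int
  unify g ~ i
_ _ : i
  unify i ~ Bool
t : Bool
\b._ : j -> Bool
  unify j -> Bool ~ Int -> k
  unify j ~ Int
  unify Bool ~ k
_ _ : Bool
  unify Bool ~ Bool
\t._ : Bool -> Bool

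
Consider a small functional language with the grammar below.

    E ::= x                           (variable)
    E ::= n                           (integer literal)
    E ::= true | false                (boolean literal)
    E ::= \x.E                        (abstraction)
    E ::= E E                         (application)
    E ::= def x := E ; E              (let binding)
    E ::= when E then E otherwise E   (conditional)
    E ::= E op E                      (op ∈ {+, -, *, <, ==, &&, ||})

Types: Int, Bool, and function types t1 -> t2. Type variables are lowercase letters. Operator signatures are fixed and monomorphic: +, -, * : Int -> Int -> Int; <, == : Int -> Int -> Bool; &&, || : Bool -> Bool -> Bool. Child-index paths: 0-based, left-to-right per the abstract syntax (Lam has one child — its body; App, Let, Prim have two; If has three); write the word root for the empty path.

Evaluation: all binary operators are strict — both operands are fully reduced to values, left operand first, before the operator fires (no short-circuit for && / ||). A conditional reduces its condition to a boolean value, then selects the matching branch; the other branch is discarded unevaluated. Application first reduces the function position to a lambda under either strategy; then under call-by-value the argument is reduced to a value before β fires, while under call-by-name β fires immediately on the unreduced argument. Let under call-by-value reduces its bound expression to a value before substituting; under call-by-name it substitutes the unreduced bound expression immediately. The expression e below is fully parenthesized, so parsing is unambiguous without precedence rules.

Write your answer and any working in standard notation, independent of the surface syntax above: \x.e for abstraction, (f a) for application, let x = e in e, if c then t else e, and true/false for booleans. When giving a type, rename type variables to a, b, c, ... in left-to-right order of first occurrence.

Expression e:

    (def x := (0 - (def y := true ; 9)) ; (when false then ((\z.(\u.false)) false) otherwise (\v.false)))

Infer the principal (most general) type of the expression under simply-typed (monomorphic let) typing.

Answer: a -> Bool

Trace:
  unify Int ~ Int
let y : Bool
  unify Int ~ Int
let x : Int
  unify Bool ~ Bool
\u._ : b -> Bool
\z._ : a -> b -> Bool
  unify a -> b -> Bool ~ Bool -> c
  unify a ~ Bool
  unify b -> Bool ~ c
_ _ : b -> Bool
\v._ : d -> Bool
  unify b -> Bool ~ d -> Bool
  unify b ~ d
  unify Bool ~ Bool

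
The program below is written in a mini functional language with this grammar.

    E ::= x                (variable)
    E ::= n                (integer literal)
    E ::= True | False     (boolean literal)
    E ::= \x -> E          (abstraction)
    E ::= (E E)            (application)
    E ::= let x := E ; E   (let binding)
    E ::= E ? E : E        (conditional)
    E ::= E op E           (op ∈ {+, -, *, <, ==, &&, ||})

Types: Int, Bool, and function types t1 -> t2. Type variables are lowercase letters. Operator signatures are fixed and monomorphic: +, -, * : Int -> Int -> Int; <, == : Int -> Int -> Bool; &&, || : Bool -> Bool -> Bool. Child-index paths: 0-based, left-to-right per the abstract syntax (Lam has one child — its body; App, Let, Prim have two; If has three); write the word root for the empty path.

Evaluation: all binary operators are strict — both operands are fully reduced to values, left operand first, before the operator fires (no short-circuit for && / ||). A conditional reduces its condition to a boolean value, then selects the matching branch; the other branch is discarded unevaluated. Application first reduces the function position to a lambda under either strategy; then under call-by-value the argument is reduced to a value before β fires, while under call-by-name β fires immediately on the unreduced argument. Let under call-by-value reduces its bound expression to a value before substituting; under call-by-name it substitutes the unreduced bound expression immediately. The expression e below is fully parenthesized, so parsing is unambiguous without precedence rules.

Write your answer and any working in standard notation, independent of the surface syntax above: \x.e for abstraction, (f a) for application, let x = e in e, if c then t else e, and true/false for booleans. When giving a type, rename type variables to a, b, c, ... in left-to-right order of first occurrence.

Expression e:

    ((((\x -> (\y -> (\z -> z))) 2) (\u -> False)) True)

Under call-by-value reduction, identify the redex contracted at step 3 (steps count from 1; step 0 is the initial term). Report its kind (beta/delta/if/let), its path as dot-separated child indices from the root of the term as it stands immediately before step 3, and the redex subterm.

Answer: beta at root : ((\z.z) true)

Derivation:
step 0: ((((\x.(\y.(\z.z))) 2) (\u.false)) true)
step 1: [beta@0.0] (((\y.(\z.z)) (\u.false)) true)
step 2: [beta@0] ((\z.z) true)
step 3: [beta@root] true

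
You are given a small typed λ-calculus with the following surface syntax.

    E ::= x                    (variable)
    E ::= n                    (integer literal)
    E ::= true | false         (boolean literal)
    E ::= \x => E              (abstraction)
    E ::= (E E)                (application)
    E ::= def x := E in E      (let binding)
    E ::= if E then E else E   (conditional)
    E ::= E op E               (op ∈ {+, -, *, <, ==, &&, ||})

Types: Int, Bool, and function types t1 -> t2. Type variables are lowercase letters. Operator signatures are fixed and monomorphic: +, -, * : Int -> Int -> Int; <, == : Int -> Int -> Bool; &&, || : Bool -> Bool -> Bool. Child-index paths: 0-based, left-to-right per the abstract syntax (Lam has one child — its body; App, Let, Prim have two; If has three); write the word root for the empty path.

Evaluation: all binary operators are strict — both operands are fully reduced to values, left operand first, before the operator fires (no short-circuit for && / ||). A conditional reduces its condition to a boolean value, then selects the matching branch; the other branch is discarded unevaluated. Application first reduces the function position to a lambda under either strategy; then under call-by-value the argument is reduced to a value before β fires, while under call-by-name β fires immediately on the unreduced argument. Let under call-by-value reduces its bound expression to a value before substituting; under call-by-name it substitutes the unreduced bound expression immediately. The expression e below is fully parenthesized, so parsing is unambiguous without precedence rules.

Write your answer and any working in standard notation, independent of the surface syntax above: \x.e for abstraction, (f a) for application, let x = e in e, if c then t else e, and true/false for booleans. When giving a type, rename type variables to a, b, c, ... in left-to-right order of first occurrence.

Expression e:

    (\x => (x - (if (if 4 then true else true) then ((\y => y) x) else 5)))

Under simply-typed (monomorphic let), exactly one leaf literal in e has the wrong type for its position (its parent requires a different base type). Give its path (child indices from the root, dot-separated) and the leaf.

Answer: 0.1.0.0 : 4

Working:
x : a
  unify a ~ Int
  unify Int ~ Bool
  FAIL: mismatch Int ~ Bool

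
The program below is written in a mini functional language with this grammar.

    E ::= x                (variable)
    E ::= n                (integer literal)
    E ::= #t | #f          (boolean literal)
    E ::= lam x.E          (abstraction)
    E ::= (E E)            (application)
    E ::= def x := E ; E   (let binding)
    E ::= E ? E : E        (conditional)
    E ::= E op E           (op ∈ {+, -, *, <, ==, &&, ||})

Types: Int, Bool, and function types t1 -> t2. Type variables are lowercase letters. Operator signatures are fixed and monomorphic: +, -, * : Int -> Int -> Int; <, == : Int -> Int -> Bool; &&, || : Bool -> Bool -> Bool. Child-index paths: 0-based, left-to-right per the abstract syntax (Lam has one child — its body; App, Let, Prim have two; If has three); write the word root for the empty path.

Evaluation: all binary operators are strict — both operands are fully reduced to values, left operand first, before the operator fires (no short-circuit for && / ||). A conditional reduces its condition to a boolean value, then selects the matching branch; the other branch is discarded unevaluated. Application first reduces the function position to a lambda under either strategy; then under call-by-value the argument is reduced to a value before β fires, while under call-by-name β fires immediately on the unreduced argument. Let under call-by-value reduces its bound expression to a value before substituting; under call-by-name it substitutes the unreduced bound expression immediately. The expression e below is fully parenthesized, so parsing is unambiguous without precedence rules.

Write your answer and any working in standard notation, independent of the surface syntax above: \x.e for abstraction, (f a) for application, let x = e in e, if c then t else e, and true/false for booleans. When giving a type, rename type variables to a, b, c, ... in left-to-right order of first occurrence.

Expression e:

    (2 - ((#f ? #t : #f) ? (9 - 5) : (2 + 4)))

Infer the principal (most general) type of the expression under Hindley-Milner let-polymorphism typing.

Answer: Int

Working:
  unify Int ~ Int
  unify Bool ~ Bool
  unify Bool ~ Bool
  unify Bool ~ Bool
  unify Int ~ Int
  unify Int ~ Int
  unify Int ~ Int
  unify Int ~ Int
  unify Int ~ Int
  unify Int ~ Int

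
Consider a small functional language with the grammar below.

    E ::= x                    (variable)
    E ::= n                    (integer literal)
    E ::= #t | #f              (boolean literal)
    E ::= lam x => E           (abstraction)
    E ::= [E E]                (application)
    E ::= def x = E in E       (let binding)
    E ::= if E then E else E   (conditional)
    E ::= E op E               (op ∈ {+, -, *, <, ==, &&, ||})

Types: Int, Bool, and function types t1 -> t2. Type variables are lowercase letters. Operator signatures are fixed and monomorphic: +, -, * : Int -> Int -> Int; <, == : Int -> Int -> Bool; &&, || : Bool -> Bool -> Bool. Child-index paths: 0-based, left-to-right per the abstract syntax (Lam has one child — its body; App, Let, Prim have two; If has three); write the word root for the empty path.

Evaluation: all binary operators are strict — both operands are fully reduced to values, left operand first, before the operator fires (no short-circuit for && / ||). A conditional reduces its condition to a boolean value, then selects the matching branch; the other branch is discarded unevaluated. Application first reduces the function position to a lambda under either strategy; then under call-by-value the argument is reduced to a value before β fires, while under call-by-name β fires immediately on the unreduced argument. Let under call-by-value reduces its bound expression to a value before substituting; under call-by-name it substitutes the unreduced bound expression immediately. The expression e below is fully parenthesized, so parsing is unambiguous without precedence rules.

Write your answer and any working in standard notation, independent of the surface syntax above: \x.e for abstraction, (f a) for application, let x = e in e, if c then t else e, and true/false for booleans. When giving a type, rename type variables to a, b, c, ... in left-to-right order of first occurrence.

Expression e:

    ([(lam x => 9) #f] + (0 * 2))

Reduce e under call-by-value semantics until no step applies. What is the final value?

Derivation:
step 0: (((\x.9) false) + (0 * 2))
step 1: [beta@0] (9 + (0 * 2))
step 2: [delta@1] (9 + 0)
step 3: [delta@root] 9

Answer: 9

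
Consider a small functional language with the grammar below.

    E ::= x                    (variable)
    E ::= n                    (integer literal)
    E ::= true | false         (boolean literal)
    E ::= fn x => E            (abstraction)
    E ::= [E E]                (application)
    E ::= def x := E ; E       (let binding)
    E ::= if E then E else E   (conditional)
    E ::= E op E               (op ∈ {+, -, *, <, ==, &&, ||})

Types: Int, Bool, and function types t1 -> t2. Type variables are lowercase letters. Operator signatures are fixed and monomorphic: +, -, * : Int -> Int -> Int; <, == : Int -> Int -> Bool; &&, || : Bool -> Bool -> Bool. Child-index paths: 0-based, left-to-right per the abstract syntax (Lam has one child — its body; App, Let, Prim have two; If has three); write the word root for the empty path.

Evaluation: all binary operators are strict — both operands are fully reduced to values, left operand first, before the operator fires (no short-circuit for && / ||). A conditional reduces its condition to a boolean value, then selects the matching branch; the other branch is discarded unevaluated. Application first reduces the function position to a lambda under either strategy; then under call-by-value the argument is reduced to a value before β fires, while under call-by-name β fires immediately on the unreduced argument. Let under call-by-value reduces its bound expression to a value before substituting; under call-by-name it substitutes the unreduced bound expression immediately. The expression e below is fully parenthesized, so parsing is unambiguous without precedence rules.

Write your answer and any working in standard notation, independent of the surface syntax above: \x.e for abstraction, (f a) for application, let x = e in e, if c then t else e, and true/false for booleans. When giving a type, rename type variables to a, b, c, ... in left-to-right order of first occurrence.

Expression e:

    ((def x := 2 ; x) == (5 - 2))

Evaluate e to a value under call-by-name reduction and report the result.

Derivation:
step 0: ((let x = 2 in x) == (5 - 2))
step 1: [let@0] (2 == (5 - 2))
step 2: [delta@1] (2 == 3)
step 3: [delta@root] false

Answer: false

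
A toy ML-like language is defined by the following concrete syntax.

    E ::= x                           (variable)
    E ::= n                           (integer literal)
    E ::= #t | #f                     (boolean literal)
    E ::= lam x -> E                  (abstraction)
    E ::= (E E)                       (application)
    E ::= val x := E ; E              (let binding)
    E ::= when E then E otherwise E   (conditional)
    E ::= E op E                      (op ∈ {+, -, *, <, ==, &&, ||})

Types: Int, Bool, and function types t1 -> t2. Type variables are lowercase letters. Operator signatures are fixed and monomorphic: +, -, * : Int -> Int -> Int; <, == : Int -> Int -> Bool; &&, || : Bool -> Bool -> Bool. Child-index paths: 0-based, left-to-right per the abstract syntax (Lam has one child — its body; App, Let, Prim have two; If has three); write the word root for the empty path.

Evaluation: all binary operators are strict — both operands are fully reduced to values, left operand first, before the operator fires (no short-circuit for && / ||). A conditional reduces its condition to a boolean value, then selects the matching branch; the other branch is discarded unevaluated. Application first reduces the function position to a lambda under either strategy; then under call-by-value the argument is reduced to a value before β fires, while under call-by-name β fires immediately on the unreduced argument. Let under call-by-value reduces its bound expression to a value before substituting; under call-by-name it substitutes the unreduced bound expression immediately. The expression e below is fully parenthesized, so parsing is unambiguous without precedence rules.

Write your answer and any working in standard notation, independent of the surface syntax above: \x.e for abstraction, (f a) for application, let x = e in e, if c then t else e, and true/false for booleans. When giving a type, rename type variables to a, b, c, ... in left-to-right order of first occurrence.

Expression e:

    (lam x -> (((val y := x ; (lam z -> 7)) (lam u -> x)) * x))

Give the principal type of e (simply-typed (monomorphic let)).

Working:
x : a
let y : a
\z._ : b -> Int
x : a
\u._ : c -> a
  unify b -> Int ~ (c -> a) -> d
  unify b ~ c -> a
  unify Int ~ d
_ _ : Int
  unify Int ~ Int
x : a
  unify a ~ Int
\x._ : Int -> Int

Answer: Int -> Int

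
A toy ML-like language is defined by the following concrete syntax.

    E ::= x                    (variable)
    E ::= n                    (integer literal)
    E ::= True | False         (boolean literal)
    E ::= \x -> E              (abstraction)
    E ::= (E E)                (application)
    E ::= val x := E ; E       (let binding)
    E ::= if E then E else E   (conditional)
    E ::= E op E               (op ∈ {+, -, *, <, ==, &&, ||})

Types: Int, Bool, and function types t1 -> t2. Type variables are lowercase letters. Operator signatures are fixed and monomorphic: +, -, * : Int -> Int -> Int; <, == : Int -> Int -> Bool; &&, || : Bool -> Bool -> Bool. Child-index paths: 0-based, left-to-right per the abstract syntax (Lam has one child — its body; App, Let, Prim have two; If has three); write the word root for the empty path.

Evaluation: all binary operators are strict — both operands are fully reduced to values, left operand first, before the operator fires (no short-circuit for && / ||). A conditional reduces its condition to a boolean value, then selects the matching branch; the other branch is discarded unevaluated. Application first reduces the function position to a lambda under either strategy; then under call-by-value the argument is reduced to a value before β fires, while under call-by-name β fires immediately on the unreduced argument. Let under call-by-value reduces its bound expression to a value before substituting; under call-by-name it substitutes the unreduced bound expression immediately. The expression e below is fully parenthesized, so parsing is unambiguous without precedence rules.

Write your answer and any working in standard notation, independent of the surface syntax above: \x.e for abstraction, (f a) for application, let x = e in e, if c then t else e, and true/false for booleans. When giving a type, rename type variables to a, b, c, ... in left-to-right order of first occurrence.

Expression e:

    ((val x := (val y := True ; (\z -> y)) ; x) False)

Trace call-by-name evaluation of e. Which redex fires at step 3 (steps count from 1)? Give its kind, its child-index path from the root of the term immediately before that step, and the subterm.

Answer: beta at root : ((\z.true) false)

Trace:
step 0: ((let x = (let y = true in (\z.y)) in x) false)
step 1: [let@0] ((let y = true in (\z.y)) false)
step 2: [let@0] ((\z.true) false)
step 3: [beta@root] true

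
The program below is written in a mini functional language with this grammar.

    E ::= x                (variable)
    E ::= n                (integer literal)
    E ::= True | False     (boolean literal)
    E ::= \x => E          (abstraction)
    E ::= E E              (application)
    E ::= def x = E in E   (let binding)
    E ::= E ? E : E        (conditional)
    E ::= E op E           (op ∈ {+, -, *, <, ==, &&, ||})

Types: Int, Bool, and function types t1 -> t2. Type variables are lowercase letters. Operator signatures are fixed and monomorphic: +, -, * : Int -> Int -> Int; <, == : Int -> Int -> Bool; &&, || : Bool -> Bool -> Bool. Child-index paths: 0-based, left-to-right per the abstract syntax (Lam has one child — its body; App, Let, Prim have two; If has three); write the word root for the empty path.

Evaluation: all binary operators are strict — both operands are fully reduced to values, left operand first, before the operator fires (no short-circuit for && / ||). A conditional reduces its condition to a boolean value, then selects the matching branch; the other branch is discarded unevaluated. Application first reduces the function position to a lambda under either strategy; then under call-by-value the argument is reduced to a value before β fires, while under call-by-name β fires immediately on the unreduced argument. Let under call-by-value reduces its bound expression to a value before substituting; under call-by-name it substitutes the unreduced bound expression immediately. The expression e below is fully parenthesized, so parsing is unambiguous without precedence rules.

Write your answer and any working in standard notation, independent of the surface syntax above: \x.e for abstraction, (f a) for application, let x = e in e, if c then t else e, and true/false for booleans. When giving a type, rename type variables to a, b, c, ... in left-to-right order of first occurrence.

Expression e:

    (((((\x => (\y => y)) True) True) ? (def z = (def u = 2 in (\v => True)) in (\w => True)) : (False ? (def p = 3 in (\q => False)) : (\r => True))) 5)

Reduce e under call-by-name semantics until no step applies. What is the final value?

Answer: true

Trace:
step 0: ((if (((\x.(\y.y)) true) true) then (let z = (let u = 2 in (\v.true)) in (\w.true)) else (if false then (let p = 3 in (\q.false)) else (\r.true))) 5)
step 1: [beta@0.0.0] ((if ((\y.y) true) then (let z = (let u = 2 in (\v.true)) in (\w.true)) else (if false then (let p = 3 in (\q.false)) else (\r.true))) 5)
step 2: [beta@0.0] ((if true then (let z = (let u = 2 in (\v.true)) in (\w.true)) else (if false then (let p = 3 in (\q.false)) else (\r.true))) 5)
step 3: [if@0] ((let z = (let u = 2 in (\v.true)) in (\w.true)) 5)
step 4: [let@0] ((\w.true) 5)
step 5: [beta@root] true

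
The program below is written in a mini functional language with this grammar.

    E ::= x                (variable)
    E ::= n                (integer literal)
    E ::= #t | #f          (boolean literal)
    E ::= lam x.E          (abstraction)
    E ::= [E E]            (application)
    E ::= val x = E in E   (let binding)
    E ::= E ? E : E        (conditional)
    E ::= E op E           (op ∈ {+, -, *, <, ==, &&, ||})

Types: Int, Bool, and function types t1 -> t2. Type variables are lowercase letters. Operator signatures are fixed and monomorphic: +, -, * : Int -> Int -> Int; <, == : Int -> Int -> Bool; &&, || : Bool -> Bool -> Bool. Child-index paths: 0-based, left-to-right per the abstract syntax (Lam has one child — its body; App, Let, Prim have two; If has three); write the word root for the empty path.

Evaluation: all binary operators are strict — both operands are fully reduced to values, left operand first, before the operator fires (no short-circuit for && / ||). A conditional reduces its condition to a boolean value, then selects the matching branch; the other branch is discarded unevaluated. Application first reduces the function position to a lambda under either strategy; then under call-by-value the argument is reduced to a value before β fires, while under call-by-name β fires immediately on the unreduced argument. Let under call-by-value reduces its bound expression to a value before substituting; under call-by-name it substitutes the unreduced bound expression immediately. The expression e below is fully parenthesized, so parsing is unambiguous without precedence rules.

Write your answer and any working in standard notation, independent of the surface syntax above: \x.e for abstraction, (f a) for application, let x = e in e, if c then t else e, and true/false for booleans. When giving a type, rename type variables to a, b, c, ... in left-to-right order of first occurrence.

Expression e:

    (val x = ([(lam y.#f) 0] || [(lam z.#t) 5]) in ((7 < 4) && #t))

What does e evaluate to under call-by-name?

Derivation:
step 0: (let x = (((\y.false) 0) || ((\z.true) 5)) in ((7 < 4) && true))
step 1: [let@root] ((7 < 4) && true)
step 2: [delta@0] (false && true)
step 3: [delta@root] false

Answer: false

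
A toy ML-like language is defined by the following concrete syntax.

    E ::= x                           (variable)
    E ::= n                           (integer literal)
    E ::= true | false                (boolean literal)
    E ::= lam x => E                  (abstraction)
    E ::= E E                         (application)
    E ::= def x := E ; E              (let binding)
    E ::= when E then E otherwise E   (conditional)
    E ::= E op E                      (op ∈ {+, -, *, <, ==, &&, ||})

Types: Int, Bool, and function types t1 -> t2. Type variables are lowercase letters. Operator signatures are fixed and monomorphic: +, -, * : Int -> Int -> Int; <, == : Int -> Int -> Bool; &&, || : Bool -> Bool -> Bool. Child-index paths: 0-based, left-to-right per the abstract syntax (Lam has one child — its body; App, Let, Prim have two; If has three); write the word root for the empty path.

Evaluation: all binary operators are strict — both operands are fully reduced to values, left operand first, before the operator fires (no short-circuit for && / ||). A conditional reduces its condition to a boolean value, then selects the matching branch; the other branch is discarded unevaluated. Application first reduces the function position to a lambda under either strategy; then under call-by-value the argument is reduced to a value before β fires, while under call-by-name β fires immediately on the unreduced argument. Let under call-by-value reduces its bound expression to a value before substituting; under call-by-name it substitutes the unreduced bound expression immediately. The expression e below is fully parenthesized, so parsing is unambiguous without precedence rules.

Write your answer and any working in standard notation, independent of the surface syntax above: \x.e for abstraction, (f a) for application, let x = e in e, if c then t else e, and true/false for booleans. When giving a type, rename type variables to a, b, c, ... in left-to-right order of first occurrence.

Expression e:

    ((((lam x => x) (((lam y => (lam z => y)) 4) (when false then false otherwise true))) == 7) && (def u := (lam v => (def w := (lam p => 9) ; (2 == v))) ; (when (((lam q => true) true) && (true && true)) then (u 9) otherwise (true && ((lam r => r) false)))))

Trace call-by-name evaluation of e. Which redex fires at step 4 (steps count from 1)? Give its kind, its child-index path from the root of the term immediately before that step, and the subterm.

Answer: delta at 0 : (4 == 7)

Derivation:
step 0: ((((\x.x) (((\y.(\z.y)) 4) (if false then false else true))) == 7) && (let u = (\v.(let w = (\p.9) in (2 == v))) in (if (((\q.true) true) && (true && true)) then (u 9) else (true && ((\r.r) false)))))
step 1: [beta@0.0] (((((\y.(\z.y)) 4) (if false then false else true)) == 7) && (let u = (\v.(let w = (\p.9) in (2 == v))) in (if (((\q.true) true) && (true && true)) then (u 9) else (true && ((\r.r) false)))))
step 2: [beta@0.0.0] ((((\z.4) (if false then false else true)) == 7) && (let u = (\v.(let w = (\p.9) in (2 == v))) in (if (((\q.true) true) && (true && true)) then (u 9) else (true && ((\r.r) false)))))
step 3: [beta@0.0] ((4 == 7) && (let u = (\v.(let w = (\p.9) in (2 == v))) in (if (((\q.true) true) && (true && true)) then (u 9) else (true && ((\r.r) false)))))
step 4: [delta@0] (false && (let u = (\v.(let w = (\p.9) in (2 == v))) in (if (((\q.true) true) && (true && true)) then (u 9) else (true && ((\r.r) false)))))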